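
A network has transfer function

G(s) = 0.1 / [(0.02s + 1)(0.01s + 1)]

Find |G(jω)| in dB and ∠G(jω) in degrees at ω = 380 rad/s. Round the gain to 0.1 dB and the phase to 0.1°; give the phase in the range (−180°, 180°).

At ω = 380 rad/s:
pole (1 + j380·0.02) = 1 + j7.6 → |·| ≈ 7.6655, ∠ ≈ 82.50°
pole (1 + j380·0.01) = 1 + j3.8 → |·| ≈ 3.9294, ∠ ≈ 75.26°
|G| = 0.1 · 1 / (7.6655 · 3.9294) ≈ 0.00332
Gain = 20 log₁₀(0.00332) ≈ -49.58 dB
∠G = (0°) − (82.50° + 75.26°) = -157.76°

-49.6 dB, -157.8°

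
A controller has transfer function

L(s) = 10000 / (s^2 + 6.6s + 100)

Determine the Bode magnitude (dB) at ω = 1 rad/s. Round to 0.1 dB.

40.1 dB

At s = jω = j1:
quadratic: (j1)² + 6.6·j1 + 100 = 99 + j6.6 → |·| ≈ 99.22, ∠ ≈ 3.81°
|L| = 10000 / 99.22 ≈ 100.79
Gain = 20 log₁₀(100.79) ≈ 40.07 dB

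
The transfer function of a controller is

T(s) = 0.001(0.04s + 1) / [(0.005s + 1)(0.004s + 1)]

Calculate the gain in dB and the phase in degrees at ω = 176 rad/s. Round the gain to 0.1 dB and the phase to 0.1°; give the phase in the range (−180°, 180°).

At ω = 176 rad/s:
zero (1 + j176·0.04) = 1 + j7.04 → |·| ≈ 7.1107, ∠ ≈ 81.92°
pole (1 + j176·0.005) = 1 + j0.88 → |·| ≈ 1.3321, ∠ ≈ 41.35°
pole (1 + j176·0.004) = 1 + j0.704 → |·| ≈ 1.223, ∠ ≈ 35.15°
|T| = 0.001 · 7.1107 / (1.3321 · 1.223) ≈ 0.0043646
Gain = 20 log₁₀(0.0043646) ≈ -47.20 dB
∠T = (81.92°) − (41.35° + 35.15°) = 5.42°

-47.2 dB, 5.4°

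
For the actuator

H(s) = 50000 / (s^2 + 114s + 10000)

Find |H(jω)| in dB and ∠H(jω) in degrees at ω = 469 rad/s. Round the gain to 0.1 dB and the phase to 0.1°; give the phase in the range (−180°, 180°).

-12.7 dB, -165.7°

At s = jω = j469:
quadratic: (j469)² + 114·j469 + 10000 = -209961 + j53466 → |·| ≈ 2.1666e+05, ∠ ≈ 165.71°
|H| = 50000 / 2.1666e+05 ≈ 0.23078
Gain = 20 log₁₀(0.23078) ≈ -12.74 dB
∠H = 0.00° − 165.71° = -165.71°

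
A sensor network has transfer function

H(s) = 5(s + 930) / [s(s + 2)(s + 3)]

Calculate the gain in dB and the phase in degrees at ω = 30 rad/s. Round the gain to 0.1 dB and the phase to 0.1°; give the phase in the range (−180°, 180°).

-15.3 dB, 101.4°

At s = jω = j30:
zero (s+930): 930 + j30 → |·| = √(930²+30²) = √865800 ≈ 930.48, ∠ = arctan(30/930) ≈ 1.85°
pole (s+2): 2 + j30 → |·| = √(2²+30²) = √904 ≈ 30.067, ∠ = arctan(30/2) ≈ 86.19°
pole (s+3): 3 + j30 → |·| = √(3²+30²) = √909 ≈ 30.15, ∠ = arctan(30/3) ≈ 84.29°
pole at origin: |s| = 30, ∠ = 90.00° (in denominator)
|H| = 5 · 930.48 / 27196 ≈ 0.17107
Gain = 20 log₁₀(0.17107) ≈ -15.34 dB
∠H = 1.85° − 260.48° = -258.63° ≡ 101.37° (principal value)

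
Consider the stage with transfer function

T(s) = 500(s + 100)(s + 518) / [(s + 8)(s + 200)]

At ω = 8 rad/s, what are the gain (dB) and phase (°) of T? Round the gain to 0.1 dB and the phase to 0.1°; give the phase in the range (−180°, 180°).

At s = jω = j8:
zero (s+100): 100 + j8 → |·| = √(100²+8²) = √10064 ≈ 100.32, ∠ = arctan(8/100) ≈ 4.57°
zero (s+518): 518 + j8 → |·| = √(518²+8²) = √268388 ≈ 518.06, ∠ = arctan(8/518) ≈ 0.88°
pole (s+8): 8 + j8 → |·| = √(8²+8²) = √128 ≈ 11.314, ∠ = arctan(8/8) ≈ 45.00°
pole (s+200): 200 + j8 → |·| = √(200²+8²) = √40064 ≈ 200.16, ∠ = arctan(8/200) ≈ 2.29°
|T| = 500 · 51972 / 2264.6 ≈ 11475
Gain = 20 log₁₀(11475) ≈ 81.20 dB
∠T = 5.45° − 47.29° = -41.84°

81.2 dB, -41.8°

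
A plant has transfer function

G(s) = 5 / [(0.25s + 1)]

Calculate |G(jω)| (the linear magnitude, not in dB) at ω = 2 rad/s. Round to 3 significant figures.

4.47

At ω = 2 rad/s:
pole (1 + j2·0.25) = 1 + j0.5 → |·| ≈ 1.118, ∠ ≈ 26.57°
|G| = 5 · 1 / (1.118) ≈ 4.4723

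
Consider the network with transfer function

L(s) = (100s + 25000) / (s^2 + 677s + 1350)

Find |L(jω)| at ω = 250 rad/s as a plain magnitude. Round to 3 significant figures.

0.196

Substitute s = j250:
Numerator: 100(j250) + 25000 = 25000 + j25000
Denominator: (j250)^2 + 677(j250) + 1350 = -61150 + j169250
|N| = √(25000² + 25000²) ≈ 35355, ∠N ≈ 45.00°
|D| = √(61150² + 169250²) ≈ 1.7996e+05, ∠D ≈ 109.86°
|L| = 35355 / 1.7996e+05 ≈ 0.19646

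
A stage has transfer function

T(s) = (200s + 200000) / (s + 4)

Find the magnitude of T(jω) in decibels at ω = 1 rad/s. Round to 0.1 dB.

93.7 dB

Substitute s = j1:
Numerator: 200(j1) + 200000 = 200000 + j200
Denominator: (j1) + 4 = 4 + j1
|N| = √(200000² + 200²) ≈ 2e+05, ∠N ≈ 0.06°
|D| = √(4² + 1²) ≈ 4.1231, ∠D ≈ 14.04°
|T| = 2e+05 / 4.1231 ≈ 48507
Gain = 20 log₁₀(48507) ≈ 93.72 dB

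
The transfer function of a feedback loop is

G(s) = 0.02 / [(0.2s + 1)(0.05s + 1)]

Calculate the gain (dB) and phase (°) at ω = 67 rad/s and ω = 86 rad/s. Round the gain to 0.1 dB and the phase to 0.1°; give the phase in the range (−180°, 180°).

At ω = 67 rad/s:
pole (1 + j67·0.2) = 1 + j13.4 → |·| ≈ 13.437, ∠ ≈ 85.73°
pole (1 + j67·0.05) = 1 + j3.35 → |·| ≈ 3.4961, ∠ ≈ 73.38°
|G| = 0.02 · 1 / (13.437 · 3.4961) ≈ 0.00042574
Gain = 20 log₁₀(0.00042574) ≈ -67.42 dB
∠G = (0°) − (85.73° + 73.38°) = -159.11°

At ω = 86 rad/s:
pole (1 + j86·0.2) = 1 + j17.2 → |·| ≈ 17.229, ∠ ≈ 86.67°
pole (1 + j86·0.05) = 1 + j4.3 → |·| ≈ 4.4147, ∠ ≈ 76.91°
|G| = 0.02 · 1 / (17.229 · 4.4147) ≈ 0.00026295
Gain = 20 log₁₀(0.00026295) ≈ -71.60 dB
∠G = (0°) − (86.67° + 76.91°) = -163.58°

ω = 67: -67.4 dB, -159.1°; ω = 86: -71.6 dB, -163.6°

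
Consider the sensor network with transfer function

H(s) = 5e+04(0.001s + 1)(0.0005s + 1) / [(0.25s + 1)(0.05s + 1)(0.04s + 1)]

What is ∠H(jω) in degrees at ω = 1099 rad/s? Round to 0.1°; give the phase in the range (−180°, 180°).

169.0°

At ω = 1099 rad/s:
zero (1 + j1099·0.001) = 1 + j1.099 → |·| ≈ 1.4859, ∠ ≈ 47.70°
zero (1 + j1099·0.0005) = 1 + j0.5495 → |·| ≈ 1.141, ∠ ≈ 28.79°
pole (1 + j1099·0.25) = 1 + j274.75 → |·| ≈ 274.75, ∠ ≈ 89.79°
pole (1 + j1099·0.05) = 1 + j54.95 → |·| ≈ 54.959, ∠ ≈ 88.96°
pole (1 + j1099·0.04) = 1 + j43.96 → |·| ≈ 43.971, ∠ ≈ 88.70°
∠H = (47.70° + 28.79°) − (89.79° + 88.96° + 88.70°) = -190.96° ≡ 169.04° (principal value)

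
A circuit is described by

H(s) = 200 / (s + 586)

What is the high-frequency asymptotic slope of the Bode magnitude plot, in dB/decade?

-20 dB/decade

Each pole contributes −20 dB/decade at high frequency; each zero contributes +20 dB/decade.
Net: 0 zero(s) − 1 pole(s) → -20 dB/decade.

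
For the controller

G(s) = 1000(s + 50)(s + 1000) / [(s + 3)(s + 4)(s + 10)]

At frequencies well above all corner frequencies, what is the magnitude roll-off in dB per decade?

Each pole contributes −20 dB/decade at high frequency; each zero contributes +20 dB/decade.
Net: 2 zero(s) − 3 pole(s) → -20 dB/decade.

-20 dB/decade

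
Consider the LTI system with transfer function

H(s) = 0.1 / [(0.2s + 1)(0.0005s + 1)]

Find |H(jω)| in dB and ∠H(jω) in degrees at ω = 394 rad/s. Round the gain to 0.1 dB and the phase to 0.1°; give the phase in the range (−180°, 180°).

-58.1 dB, -100.4°

At ω = 394 rad/s:
pole (1 + j394·0.2) = 1 + j78.8 → |·| ≈ 78.806, ∠ ≈ 89.27°
pole (1 + j394·0.0005) = 1 + j0.197 → |·| ≈ 1.0192, ∠ ≈ 11.14°
|H| = 0.1 · 1 / (78.806 · 1.0192) ≈ 0.001245
Gain = 20 log₁₀(0.001245) ≈ -58.10 dB
∠H = (0°) − (89.27° + 11.14°) = -100.41°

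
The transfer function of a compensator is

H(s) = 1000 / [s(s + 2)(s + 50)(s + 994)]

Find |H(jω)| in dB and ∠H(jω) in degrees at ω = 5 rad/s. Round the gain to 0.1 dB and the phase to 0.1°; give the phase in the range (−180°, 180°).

At s = jω = j5:
pole (s+2): 2 + j5 → |·| = √(2²+5²) = √29 ≈ 5.3852, ∠ = arctan(5/2) ≈ 68.20°
pole (s+50): 50 + j5 → |·| = √(50²+5²) = √2525 ≈ 50.249, ∠ = arctan(5/50) ≈ 5.71°
pole (s+994): 994 + j5 → |·| = √(994²+5²) = √988061 ≈ 994.01, ∠ = arctan(5/994) ≈ 0.29°
pole at origin: |s| = 5, ∠ = 90.00° (in denominator)
|H| = 1000 / 1.3449e+06 ≈ 0.00074355
Gain = 20 log₁₀(0.00074355) ≈ -62.57 dB
∠H = 0.00° − 164.20° = -164.20°

-62.6 dB, -164.2°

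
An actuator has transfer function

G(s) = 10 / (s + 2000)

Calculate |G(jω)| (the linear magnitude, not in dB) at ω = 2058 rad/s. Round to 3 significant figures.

0.00348

At s = jω = j2058:
pole (s+2000): 2000 + j2058 → |·| = √(2000²+2058²) = √8235364 ≈ 2869.7, ∠ = arctan(2058/2000) ≈ 45.82°
|G| = 10 / 2869.7 ≈ 0.0034847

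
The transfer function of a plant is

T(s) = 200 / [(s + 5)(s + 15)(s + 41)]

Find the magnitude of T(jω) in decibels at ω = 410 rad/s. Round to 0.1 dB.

At s = jω = j410:
pole (s+5): 5 + j410 → |·| = √(5²+410²) = √168125 ≈ 410.03, ∠ = arctan(410/5) ≈ 89.30°
pole (s+15): 15 + j410 → |·| = √(15²+410²) = √168325 ≈ 410.27, ∠ = arctan(410/15) ≈ 87.90°
pole (s+41): 41 + j410 → |·| = √(41²+410²) = √169781 ≈ 412.04, ∠ = arctan(410/41) ≈ 84.29°
|T| = 200 / 6.9315e+07 ≈ 2.8854e-06
Gain = 20 log₁₀(2.8854e-06) ≈ -110.80 dB

-110.8 dB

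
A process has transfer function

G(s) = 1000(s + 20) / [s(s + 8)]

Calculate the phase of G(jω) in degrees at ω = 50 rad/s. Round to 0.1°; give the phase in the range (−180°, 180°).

At s = jω = j50:
zero (s+20): 20 + j50 → |·| = √(20²+50²) = √2900 ≈ 53.852, ∠ = arctan(50/20) ≈ 68.20°
pole (s+8): 8 + j50 → |·| = √(8²+50²) = √2564 ≈ 50.636, ∠ = arctan(50/8) ≈ 80.91°
pole at origin: |s| = 50, ∠ = 90.00° (in denominator)
∠G = 68.20° − 170.91° = -102.71°

-102.7°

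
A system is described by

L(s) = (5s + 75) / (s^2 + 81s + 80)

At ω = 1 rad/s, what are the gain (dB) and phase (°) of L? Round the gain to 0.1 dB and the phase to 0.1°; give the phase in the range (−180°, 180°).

-3.6 dB, -41.9°

Substitute s = j1:
Numerator: 5(j1) + 75 = 75 + j5
Denominator: (j1)^2 + 81(j1) + 80 = 79 + j81
|N| = √(75² + 5²) ≈ 75.166, ∠N ≈ 3.81°
|D| = √(79² + 81²) ≈ 113.15, ∠D ≈ 45.72°
|L| = 75.166 / 113.15 ≈ 0.6643
Gain = 20 log₁₀(0.6643) ≈ -3.55 dB
∠L = 3.81° − 45.72° = -41.91°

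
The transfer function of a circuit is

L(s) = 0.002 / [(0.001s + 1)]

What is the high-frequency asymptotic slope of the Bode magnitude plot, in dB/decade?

Each pole contributes −20 dB/decade at high frequency; each zero contributes +20 dB/decade.
Net: 0 zero(s) − 1 pole(s) → -20 dB/decade.

-20 dB/decade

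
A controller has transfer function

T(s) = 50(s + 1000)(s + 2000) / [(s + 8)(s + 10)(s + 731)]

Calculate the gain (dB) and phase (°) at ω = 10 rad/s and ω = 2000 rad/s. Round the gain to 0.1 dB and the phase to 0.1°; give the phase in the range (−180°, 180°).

At s = jω = j10:
zero (s+1000): 1000 + j10 → |·| = √(1000²+10²) = √1000100 ≈ 1000, ∠ = arctan(10/1000) ≈ 0.57°
zero (s+2000): 2000 + j10 → |·| = √(2000²+10²) = √4000100 ≈ 2000, ∠ = arctan(10/2000) ≈ 0.29°
pole (s+8): 8 + j10 → |·| = √(8²+10²) = √164 ≈ 12.806, ∠ = arctan(10/8) ≈ 51.34°
pole (s+10): 10 + j10 → |·| = √(10²+10²) = √200 ≈ 14.142, ∠ = arctan(10/10) ≈ 45.00°
pole (s+731): 731 + j10 → |·| = √(731²+10²) = √534461 ≈ 731.07, ∠ = arctan(10/731) ≈ 0.78°
|T| = 50 · 2e+06 / 1.324e+05 ≈ 755.29
Gain = 20 log₁₀(755.29) ≈ 57.56 dB
∠T = 0.86° − 97.12° = -96.26°

At s = jω = j2000:
zero (s+1000): 1000 + j2000 → |·| = √(1000²+2000²) = √5000000 ≈ 2236.1, ∠ = arctan(2000/1000) ≈ 63.43°
zero (s+2000): 2000 + j2000 → |·| = √(2000²+2000²) = √8000000 ≈ 2828.4, ∠ = arctan(2000/2000) ≈ 45.00°
pole (s+8): 8 + j2000 → |·| = √(8²+2000²) = √4000064 ≈ 2000, ∠ = arctan(2000/8) ≈ 89.77°
pole (s+10): 10 + j2000 → |·| = √(10²+2000²) = √4000100 ≈ 2000, ∠ = arctan(2000/10) ≈ 89.71°
pole (s+731): 731 + j2000 → |·| = √(731²+2000²) = √4534361 ≈ 2129.4, ∠ = arctan(2000/731) ≈ 69.92°
|T| = 50 · 6.3246e+06 / 8.5176e+09 ≈ 0.037127
Gain = 20 log₁₀(0.037127) ≈ -28.61 dB
∠T = 108.43° − 249.40° = -140.97°

ω = 10: 57.6 dB, -96.3°; ω = 2000: -28.6 dB, -141.0°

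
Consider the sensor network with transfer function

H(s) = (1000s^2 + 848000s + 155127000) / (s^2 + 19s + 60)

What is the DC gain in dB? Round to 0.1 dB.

128.3 dB

H(0) = 155127000 / 60 ≈ 2.5854e+06
20 log₁₀(2.5854e+06) ≈ 128.25 dB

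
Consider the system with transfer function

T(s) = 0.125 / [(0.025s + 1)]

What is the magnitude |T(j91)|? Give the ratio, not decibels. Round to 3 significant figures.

At ω = 91 rad/s:
pole (1 + j91·0.025) = 1 + j2.275 → |·| ≈ 2.4851, ∠ ≈ 66.27°
|T| = 0.125 · 1 / (2.4851) ≈ 0.0503

0.0503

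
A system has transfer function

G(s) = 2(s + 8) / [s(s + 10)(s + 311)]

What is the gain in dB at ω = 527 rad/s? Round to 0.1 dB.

-104.2 dB

At s = jω = j527:
zero (s+8): 8 + j527 → |·| = √(8²+527²) = √277793 ≈ 527.06, ∠ = arctan(527/8) ≈ 89.13°
pole (s+10): 10 + j527 → |·| = √(10²+527²) = √277829 ≈ 527.09, ∠ = arctan(527/10) ≈ 88.91°
pole (s+311): 311 + j527 → |·| = √(311²+527²) = √374450 ≈ 611.92, ∠ = arctan(527/311) ≈ 59.45°
pole at origin: |s| = 527, ∠ = 90.00° (in denominator)
|G| = 2 · 527.06 / 1.6998e+08 ≈ 6.2014e-06
Gain = 20 log₁₀(6.2014e-06) ≈ -104.15 dB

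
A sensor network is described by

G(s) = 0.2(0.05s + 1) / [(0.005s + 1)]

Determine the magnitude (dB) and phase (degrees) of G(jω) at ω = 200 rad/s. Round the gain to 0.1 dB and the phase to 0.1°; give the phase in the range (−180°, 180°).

At ω = 200 rad/s:
zero (1 + j200·0.05) = 1 + j10 → |·| ≈ 10.05, ∠ ≈ 84.29°
pole (1 + j200·0.005) = 1 + j1 → |·| ≈ 1.4142, ∠ ≈ 45.00°
|G| = 0.2 · 10.05 / (1.4142) ≈ 1.4213
Gain = 20 log₁₀(1.4213) ≈ 3.05 dB
∠G = (84.29°) − (45.00°) = 39.29°

3.1 dB, 39.3°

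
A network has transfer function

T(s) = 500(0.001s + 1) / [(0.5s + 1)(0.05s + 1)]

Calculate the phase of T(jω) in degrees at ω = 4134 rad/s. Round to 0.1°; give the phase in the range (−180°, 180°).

At ω = 4134 rad/s:
zero (1 + j4134·0.001) = 1 + j4.134 → |·| ≈ 4.2532, ∠ ≈ 76.40°
pole (1 + j4134·0.5) = 1 + j2067 → |·| ≈ 2067, ∠ ≈ 89.97°
pole (1 + j4134·0.05) = 1 + j206.7 → |·| ≈ 206.7, ∠ ≈ 89.72°
∠T = (76.40°) − (89.97° + 89.72°) = -103.29°

-103.3°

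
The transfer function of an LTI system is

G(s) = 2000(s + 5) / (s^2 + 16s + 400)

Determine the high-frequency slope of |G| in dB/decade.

Each pole contributes −20 dB/decade at high frequency; each zero contributes +20 dB/decade.
Net: 1 zero(s) − 2 pole(s) → -20 dB/decade.

-20 dB/decade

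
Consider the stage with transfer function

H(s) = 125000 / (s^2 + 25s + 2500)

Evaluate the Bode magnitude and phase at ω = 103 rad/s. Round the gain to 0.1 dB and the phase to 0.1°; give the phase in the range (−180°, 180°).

At s = jω = j103:
quadratic: (j103)² + 25·j103 + 2500 = -8109 + j2575 → |·| ≈ 8508, ∠ ≈ 162.38°
|H| = 125000 / 8508 ≈ 14.692
Gain = 20 log₁₀(14.692) ≈ 23.34 dB
∠H = 0.00° − 162.38° = -162.38°

23.3 dB, -162.4°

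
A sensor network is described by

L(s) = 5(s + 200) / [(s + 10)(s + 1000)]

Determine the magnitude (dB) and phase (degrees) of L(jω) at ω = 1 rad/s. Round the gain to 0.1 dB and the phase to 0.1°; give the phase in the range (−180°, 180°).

-20.0 dB, -5.5°

At s = jω = j1:
zero (s+200): 200 + j1 → |·| = √(200²+1²) = √40001 ≈ 200, ∠ = arctan(1/200) ≈ 0.29°
pole (s+10): 10 + j1 → |·| = √(10²+1²) = √101 ≈ 10.05, ∠ = arctan(1/10) ≈ 5.71°
pole (s+1000): 1000 + j1 → |·| = √(1000²+1²) = √1000001 ≈ 1000, ∠ = arctan(1/1000) ≈ 0.06°
|L| = 5 · 200 / 10050 ≈ 0.099502
Gain = 20 log₁₀(0.099502) ≈ -20.04 dB
∠L = 0.29° − 5.77° = -5.48°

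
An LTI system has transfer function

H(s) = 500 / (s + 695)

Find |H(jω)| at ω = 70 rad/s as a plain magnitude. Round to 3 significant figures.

0.716

At s = jω = j70:
pole (s+695): 695 + j70 → |·| = √(695²+70²) = √487925 ≈ 698.52, ∠ = arctan(70/695) ≈ 5.75°
|H| = 500 / 698.52 ≈ 0.7158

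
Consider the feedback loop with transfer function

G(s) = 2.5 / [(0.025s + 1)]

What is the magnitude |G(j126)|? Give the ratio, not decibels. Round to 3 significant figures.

At ω = 126 rad/s:
pole (1 + j126·0.025) = 1 + j3.15 → |·| ≈ 3.3049, ∠ ≈ 72.39°
|G| = 2.5 · 1 / (3.3049) ≈ 0.75645

0.756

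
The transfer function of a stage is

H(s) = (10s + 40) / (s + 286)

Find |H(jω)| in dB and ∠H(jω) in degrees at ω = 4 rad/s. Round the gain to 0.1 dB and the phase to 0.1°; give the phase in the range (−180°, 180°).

Substitute s = j4:
Numerator: 10(j4) + 40 = 40 + j40
Denominator: (j4) + 286 = 286 + j4
|N| = √(40² + 40²) ≈ 56.569, ∠N ≈ 45.00°
|D| = √(286² + 4²) ≈ 286.03, ∠D ≈ 0.80°
|H| = 56.569 / 286.03 ≈ 0.19777
Gain = 20 log₁₀(0.19777) ≈ -14.08 dB
∠H = 45.00° − 0.80° = 44.20°

-14.1 dB, 44.2°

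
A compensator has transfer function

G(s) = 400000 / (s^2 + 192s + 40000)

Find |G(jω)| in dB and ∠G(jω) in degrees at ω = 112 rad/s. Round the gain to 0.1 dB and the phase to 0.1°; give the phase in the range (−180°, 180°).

At s = jω = j112:
quadratic: (j112)² + 192·j112 + 40000 = 27456 + j21504 → |·| ≈ 34875, ∠ ≈ 38.07°
|G| = 400000 / 34875 ≈ 11.47
Gain = 20 log₁₀(11.47) ≈ 21.19 dB
∠G = 0.00° − 38.07° = -38.07°

21.2 dB, -38.1°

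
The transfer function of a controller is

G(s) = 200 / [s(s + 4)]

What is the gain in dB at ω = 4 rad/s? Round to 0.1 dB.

At s = jω = j4:
pole (s+4): 4 + j4 → |·| = √(4²+4²) = √32 ≈ 5.6569, ∠ = arctan(4/4) ≈ 45.00°
pole at origin: |s| = 4, ∠ = 90.00° (in denominator)
|G| = 200 / 22.628 ≈ 8.8386
Gain = 20 log₁₀(8.8386) ≈ 18.93 dB

18.9 dB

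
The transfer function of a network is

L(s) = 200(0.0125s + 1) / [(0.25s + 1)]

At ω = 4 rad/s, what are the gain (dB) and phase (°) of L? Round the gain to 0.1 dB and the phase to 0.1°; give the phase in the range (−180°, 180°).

At ω = 4 rad/s:
zero (1 + j4·0.0125) = 1 + j0.05 → |·| ≈ 1.0012, ∠ ≈ 2.86°
pole (1 + j4·0.25) = 1 + j1 → |·| ≈ 1.4142, ∠ ≈ 45.00°
|L| = 200 · 1.0012 / (1.4142) ≈ 141.59
Gain = 20 log₁₀(141.59) ≈ 43.02 dB
∠L = (2.86°) − (45.00°) = -42.14°

43.0 dB, -42.1°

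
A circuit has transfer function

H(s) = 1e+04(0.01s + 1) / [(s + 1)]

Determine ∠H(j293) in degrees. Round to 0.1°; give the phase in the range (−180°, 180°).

At ω = 293 rad/s:
zero (1 + j293·0.01) = 1 + j2.93 → |·| ≈ 3.0959, ∠ ≈ 71.16°
pole (1 + j293·1) = 1 + j293 → |·| ≈ 293, ∠ ≈ 89.80°
∠H = (71.16°) − (89.80°) = -18.64°

-18.6°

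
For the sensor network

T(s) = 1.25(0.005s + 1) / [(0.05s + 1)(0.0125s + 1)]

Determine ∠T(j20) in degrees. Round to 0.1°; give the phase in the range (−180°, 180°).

-53.3°

At ω = 20 rad/s:
zero (1 + j20·0.005) = 1 + j0.1 → |·| ≈ 1.005, ∠ ≈ 5.71°
pole (1 + j20·0.05) = 1 + j1 → |·| ≈ 1.4142, ∠ ≈ 45.00°
pole (1 + j20·0.0125) = 1 + j0.25 → |·| ≈ 1.0308, ∠ ≈ 14.04°
∠T = (5.71°) − (45.00° + 14.04°) = -53.33°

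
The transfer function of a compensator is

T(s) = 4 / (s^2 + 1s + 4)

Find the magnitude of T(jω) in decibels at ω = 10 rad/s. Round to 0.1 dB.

At s = jω = j10:
quadratic: (j10)² + 1·j10 + 4 = -96 + j10 → |·| ≈ 96.519, ∠ ≈ 174.05°
|T| = 4 / 96.519 ≈ 0.041443
Gain = 20 log₁₀(0.041443) ≈ -27.65 dB

-27.7 dB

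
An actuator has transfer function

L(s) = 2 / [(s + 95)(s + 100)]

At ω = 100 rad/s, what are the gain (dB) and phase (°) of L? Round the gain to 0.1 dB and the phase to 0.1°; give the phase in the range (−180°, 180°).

-79.8 dB, -91.5°

At s = jω = j100:
pole (s+95): 95 + j100 → |·| = √(95²+100²) = √19025 ≈ 137.93, ∠ = arctan(100/95) ≈ 46.47°
pole (s+100): 100 + j100 → |·| = √(100²+100²) = √20000 ≈ 141.42, ∠ = arctan(100/100) ≈ 45.00°
|L| = 2 / 19506 ≈ 0.00010253
Gain = 20 log₁₀(0.00010253) ≈ -79.78 dB
∠L = 0.00° − 91.47° = -91.47°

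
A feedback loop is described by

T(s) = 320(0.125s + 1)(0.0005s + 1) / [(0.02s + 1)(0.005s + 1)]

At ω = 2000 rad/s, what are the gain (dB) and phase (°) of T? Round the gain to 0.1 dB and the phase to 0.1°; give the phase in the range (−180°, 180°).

49.0 dB, -38.1°

At ω = 2000 rad/s:
zero (1 + j2000·0.125) = 1 + j250 → |·| ≈ 250, ∠ ≈ 89.77°
zero (1 + j2000·0.0005) = 1 + j1 → |·| ≈ 1.4142, ∠ ≈ 45.00°
pole (1 + j2000·0.02) = 1 + j40 → |·| ≈ 40.012, ∠ ≈ 88.57°
pole (1 + j2000·0.005) = 1 + j10 → |·| ≈ 10.05, ∠ ≈ 84.29°
|T| = 320 · 250 · 1.4142 / (40.012 · 10.05) ≈ 281.35
Gain = 20 log₁₀(281.35) ≈ 48.98 dB
∠T = (89.77° + 45.00°) − (88.57° + 84.29°) = -38.09°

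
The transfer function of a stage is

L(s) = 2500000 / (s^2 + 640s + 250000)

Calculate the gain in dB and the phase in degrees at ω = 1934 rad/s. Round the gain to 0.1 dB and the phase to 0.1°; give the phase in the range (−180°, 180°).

-3.4 dB, -160.5°

At s = jω = j1934:
quadratic: (j1934)² + 640·j1934 + 250000 = -3490356 + j1237760 → |·| ≈ 3.7033e+06, ∠ ≈ 160.47°
|L| = 2500000 / 3.7033e+06 ≈ 0.67507
Gain = 20 log₁₀(0.67507) ≈ -3.41 dB
∠L = 0.00° − 160.47° = -160.47°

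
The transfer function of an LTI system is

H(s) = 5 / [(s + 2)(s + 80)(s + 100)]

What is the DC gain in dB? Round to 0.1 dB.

H(0) = 5 / (2·80·100) = 0.0003125
20 log₁₀(0.0003125) ≈ -70.10 dB

-70.1 dB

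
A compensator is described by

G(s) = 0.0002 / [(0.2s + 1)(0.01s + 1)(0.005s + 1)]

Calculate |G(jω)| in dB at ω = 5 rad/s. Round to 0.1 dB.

At ω = 5 rad/s:
pole (1 + j5·0.2) = 1 + j1 → |·| ≈ 1.4142, ∠ ≈ 45.00°
pole (1 + j5·0.01) = 1 + j0.05 → |·| ≈ 1.0012, ∠ ≈ 2.86°
pole (1 + j5·0.005) = 1 + j0.025 → |·| ≈ 1.0003, ∠ ≈ 1.43°
|G| = 0.0002 · 1 / (1.4142 · 1.0012 · 1.0003) ≈ 0.00014121
Gain = 20 log₁₀(0.00014121) ≈ -77.00 dB

-77.0 dB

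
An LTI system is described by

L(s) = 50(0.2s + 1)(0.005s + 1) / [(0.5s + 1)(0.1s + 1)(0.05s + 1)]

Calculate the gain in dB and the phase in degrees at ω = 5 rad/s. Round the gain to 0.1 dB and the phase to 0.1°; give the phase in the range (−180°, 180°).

27.2 dB, -62.4°

At ω = 5 rad/s:
zero (1 + j5·0.2) = 1 + j1 → |·| ≈ 1.4142, ∠ ≈ 45.00°
zero (1 + j5·0.005) = 1 + j0.025 → |·| ≈ 1.0003, ∠ ≈ 1.43°
pole (1 + j5·0.5) = 1 + j2.5 → |·| ≈ 2.6926, ∠ ≈ 68.20°
pole (1 + j5·0.1) = 1 + j0.5 → |·| ≈ 1.118, ∠ ≈ 26.57°
pole (1 + j5·0.05) = 1 + j0.25 → |·| ≈ 1.0308, ∠ ≈ 14.04°
|L| = 50 · 1.4142 · 1.0003 / (2.6926 · 1.118 · 1.0308) ≈ 22.794
Gain = 20 log₁₀(22.794) ≈ 27.16 dB
∠L = (45.00° + 1.43°) − (68.20° + 26.57° + 14.04°) = -62.38°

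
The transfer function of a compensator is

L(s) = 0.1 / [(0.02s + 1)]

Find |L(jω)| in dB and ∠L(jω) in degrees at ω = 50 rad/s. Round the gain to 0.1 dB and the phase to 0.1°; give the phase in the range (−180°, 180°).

At ω = 50 rad/s:
pole (1 + j50·0.02) = 1 + j1 → |·| ≈ 1.4142, ∠ ≈ 45.00°
|L| = 0.1 · 1 / (1.4142) ≈ 0.070711
Gain = 20 log₁₀(0.070711) ≈ -23.01 dB
∠L = (0°) − (45.00°) = -45.00°

-23.0 dB, -45.0°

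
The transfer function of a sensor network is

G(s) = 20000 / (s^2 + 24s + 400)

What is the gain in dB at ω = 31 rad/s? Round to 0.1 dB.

26.6 dB

At s = jω = j31:
quadratic: (j31)² + 24·j31 + 400 = -561 + j744 → |·| ≈ 931.8, ∠ ≈ 127.02°
|G| = 20000 / 931.8 ≈ 21.464
Gain = 20 log₁₀(21.464) ≈ 26.63 dB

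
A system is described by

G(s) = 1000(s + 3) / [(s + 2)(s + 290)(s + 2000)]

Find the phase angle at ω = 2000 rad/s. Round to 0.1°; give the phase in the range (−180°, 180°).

At s = jω = j2000:
zero (s+3): 3 + j2000 → |·| = √(3²+2000²) = √4000009 ≈ 2000, ∠ = arctan(2000/3) ≈ 89.91°
pole (s+2): 2 + j2000 → |·| = √(2²+2000²) = √4000004 ≈ 2000, ∠ = arctan(2000/2) ≈ 89.94°
pole (s+290): 290 + j2000 → |·| = √(290²+2000²) = √4084100 ≈ 2020.9, ∠ = arctan(2000/290) ≈ 81.75°
pole (s+2000): 2000 + j2000 → |·| = √(2000²+2000²) = √8000000 ≈ 2828.4, ∠ = arctan(2000/2000) ≈ 45.00°
∠G = 89.91° − 216.69° = -126.78°

-126.8°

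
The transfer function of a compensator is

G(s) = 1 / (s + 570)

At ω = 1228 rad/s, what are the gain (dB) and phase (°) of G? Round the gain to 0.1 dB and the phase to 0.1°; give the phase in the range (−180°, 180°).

-62.6 dB, -65.1°

At s = jω = j1228:
pole (s+570): 570 + j1228 → |·| = √(570²+1228²) = √1832884 ≈ 1353.8, ∠ = arctan(1228/570) ≈ 65.10°
|G| = 1 / 1353.8 ≈ 0.00073866
Gain = 20 log₁₀(0.00073866) ≈ -62.63 dB
∠G = 0.00° − 65.10° = -65.10°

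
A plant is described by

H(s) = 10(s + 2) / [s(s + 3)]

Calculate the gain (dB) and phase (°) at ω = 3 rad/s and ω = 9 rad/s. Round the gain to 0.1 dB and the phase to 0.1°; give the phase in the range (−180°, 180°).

At s = jω = j3:
zero (s+2): 2 + j3 → |·| = √(2²+3²) = √13 ≈ 3.6056, ∠ = arctan(3/2) ≈ 56.31°
pole (s+3): 3 + j3 → |·| = √(3²+3²) = √18 ≈ 4.2426, ∠ = arctan(3/3) ≈ 45.00°
pole at origin: |s| = 3, ∠ = 90.00° (in denominator)
|H| = 10 · 3.6056 / 12.728 ≈ 2.8328
Gain = 20 log₁₀(2.8328) ≈ 9.04 dB
∠H = 56.31° − 135.00° = -78.69°

At s = jω = j9:
zero (s+2): 2 + j9 → |·| = √(2²+9²) = √85 ≈ 9.2195, ∠ = arctan(9/2) ≈ 77.47°
pole (s+3): 3 + j9 → |·| = √(3²+9²) = √90 ≈ 9.4868, ∠ = arctan(9/3) ≈ 71.57°
pole at origin: |s| = 9, ∠ = 90.00° (in denominator)
|H| = 10 · 9.2195 / 85.381 ≈ 1.0798
Gain = 20 log₁₀(1.0798) ≈ 0.67 dB
∠H = 77.47° − 161.57° = -84.10°

ω = 3: 9.0 dB, -78.7°; ω = 9: 0.7 dB, -84.1°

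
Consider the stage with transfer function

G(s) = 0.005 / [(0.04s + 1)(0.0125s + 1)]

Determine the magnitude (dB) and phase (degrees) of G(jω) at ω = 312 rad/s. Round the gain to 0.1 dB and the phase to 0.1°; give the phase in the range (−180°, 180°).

-80.1 dB, -161.0°

At ω = 312 rad/s:
pole (1 + j312·0.04) = 1 + j12.48 → |·| ≈ 12.52, ∠ ≈ 85.42°
pole (1 + j312·0.0125) = 1 + j3.9 → |·| ≈ 4.0262, ∠ ≈ 75.62°
|G| = 0.005 · 1 / (12.52 · 4.0262) ≈ 9.9191e-05
Gain = 20 log₁₀(9.9191e-05) ≈ -80.07 dB
∠G = (0°) − (85.42° + 75.62°) = -161.04°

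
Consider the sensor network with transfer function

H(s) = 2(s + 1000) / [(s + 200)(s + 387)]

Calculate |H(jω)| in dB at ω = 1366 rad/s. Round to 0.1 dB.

-55.3 dB

At s = jω = j1366:
zero (s+1000): 1000 + j1366 → |·| = √(1000²+1366²) = √2865956 ≈ 1692.9, ∠ = arctan(1366/1000) ≈ 53.79°
pole (s+200): 200 + j1366 → |·| = √(200²+1366²) = √1905956 ≈ 1380.6, ∠ = arctan(1366/200) ≈ 81.67°
pole (s+387): 387 + j1366 → |·| = √(387²+1366²) = √2015725 ≈ 1419.8, ∠ = arctan(1366/387) ≈ 74.18°
|H| = 2 · 1692.9 / 1.9602e+06 ≈ 0.0017273
Gain = 20 log₁₀(0.0017273) ≈ -55.25 dB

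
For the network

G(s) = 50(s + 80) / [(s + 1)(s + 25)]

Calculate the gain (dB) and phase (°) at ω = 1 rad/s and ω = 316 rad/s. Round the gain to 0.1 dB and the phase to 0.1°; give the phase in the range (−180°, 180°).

At s = jω = j1:
zero (s+80): 80 + j1 → |·| = √(80²+1²) = √6401 ≈ 80.006, ∠ = arctan(1/80) ≈ 0.72°
pole (s+1): 1 + j1 → |·| = √(1²+1²) = √2 ≈ 1.4142, ∠ = arctan(1/1) ≈ 45.00°
pole (s+25): 25 + j1 → |·| = √(25²+1²) = √626 ≈ 25.02, ∠ = arctan(1/25) ≈ 2.29°
|G| = 50 · 80.006 / 35.383 ≈ 113.06
Gain = 20 log₁₀(113.06) ≈ 41.07 dB
∠G = 0.72° − 47.29° = -46.57°

At s = jω = j316:
zero (s+80): 80 + j316 → |·| = √(80²+316²) = √106256 ≈ 325.97, ∠ = arctan(316/80) ≈ 75.79°
pole (s+1): 1 + j316 → |·| = √(1²+316²) = √99857 ≈ 316, ∠ = arctan(316/1) ≈ 89.82°
pole (s+25): 25 + j316 → |·| = √(25²+316²) = √100481 ≈ 316.99, ∠ = arctan(316/25) ≈ 85.48°
|G| = 50 · 325.97 / 1.0017e+05 ≈ 0.16271
Gain = 20 log₁₀(0.16271) ≈ -15.77 dB
∠G = 75.79° − 175.30° = -99.51°

ω = 1: 41.1 dB, -46.6°; ω = 316: -15.8 dB, -99.5°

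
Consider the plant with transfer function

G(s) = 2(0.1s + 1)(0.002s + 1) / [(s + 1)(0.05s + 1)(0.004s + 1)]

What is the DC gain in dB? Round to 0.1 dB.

6.0 dB

G(0) = 2 · 1 / 1 = 2
20 log₁₀(2) ≈ 6.02 dB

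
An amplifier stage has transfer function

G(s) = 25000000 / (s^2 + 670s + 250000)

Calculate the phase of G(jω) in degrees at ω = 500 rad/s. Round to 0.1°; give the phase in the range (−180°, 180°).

At s = jω = j500:
quadratic: (j500)² + 670·j500 + 250000 = 0 + j335000 → |·| ≈ 3.35e+05, ∠ ≈ 90.00°
∠G = 0.00° − 90.00° = -90.00°

-90.0°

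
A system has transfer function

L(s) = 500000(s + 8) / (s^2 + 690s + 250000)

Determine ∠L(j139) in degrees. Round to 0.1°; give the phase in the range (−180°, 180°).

At s = jω = j139:
zero (s+8): 8 + j139 → |·| = √(8²+139²) = √19385 ≈ 139.23, ∠ = arctan(139/8) ≈ 86.71°
quadratic: (j139)² + 690·j139 + 250000 = 230679 + j95910 → |·| ≈ 2.4982e+05, ∠ ≈ 22.58°
∠L = 86.71° − 22.58° = 64.13°

64.1°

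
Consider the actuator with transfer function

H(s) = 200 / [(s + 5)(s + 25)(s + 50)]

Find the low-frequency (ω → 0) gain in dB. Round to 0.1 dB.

-29.9 dB

H(0) = 200 / (5·25·50) = 0.032
20 log₁₀(0.032) ≈ -29.90 dB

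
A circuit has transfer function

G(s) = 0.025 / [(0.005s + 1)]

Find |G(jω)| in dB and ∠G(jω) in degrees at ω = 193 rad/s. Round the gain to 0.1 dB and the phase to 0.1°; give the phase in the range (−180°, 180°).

-34.9 dB, -44.0°

At ω = 193 rad/s:
pole (1 + j193·0.005) = 1 + j0.965 → |·| ≈ 1.3897, ∠ ≈ 43.98°
|G| = 0.025 · 1 / (1.3897) ≈ 0.017989
Gain = 20 log₁₀(0.017989) ≈ -34.90 dB
∠G = (0°) − (43.98°) = -43.98°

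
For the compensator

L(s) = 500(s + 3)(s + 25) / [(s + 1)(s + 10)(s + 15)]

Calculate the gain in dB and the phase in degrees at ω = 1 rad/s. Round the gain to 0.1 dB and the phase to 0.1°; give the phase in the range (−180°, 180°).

At s = jω = j1:
zero (s+3): 3 + j1 → |·| = √(3²+1²) = √10 ≈ 3.1623, ∠ = arctan(1/3) ≈ 18.43°
zero (s+25): 25 + j1 → |·| = √(25²+1²) = √626 ≈ 25.02, ∠ = arctan(1/25) ≈ 2.29°
pole (s+1): 1 + j1 → |·| = √(1²+1²) = √2 ≈ 1.4142, ∠ = arctan(1/1) ≈ 45.00°
pole (s+10): 10 + j1 → |·| = √(10²+1²) = √101 ≈ 10.05, ∠ = arctan(1/10) ≈ 5.71°
pole (s+15): 15 + j1 → |·| = √(15²+1²) = √226 ≈ 15.033, ∠ = arctan(1/15) ≈ 3.81°
|L| = 500 · 79.121 / 213.66 ≈ 185.16
Gain = 20 log₁₀(185.16) ≈ 45.35 dB
∠L = 20.72° − 54.52° = -33.80°

45.4 dB, -33.8°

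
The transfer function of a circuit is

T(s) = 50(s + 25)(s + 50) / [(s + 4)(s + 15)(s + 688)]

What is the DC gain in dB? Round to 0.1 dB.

3.6 dB

T(0) = 50·25·50 / (4·15·688) ≈ 1.5141
20 log₁₀(1.5141) ≈ 3.60 dB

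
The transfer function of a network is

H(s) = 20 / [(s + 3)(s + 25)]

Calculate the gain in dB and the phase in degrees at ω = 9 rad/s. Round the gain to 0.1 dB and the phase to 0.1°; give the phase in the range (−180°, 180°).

At s = jω = j9:
pole (s+3): 3 + j9 → |·| = √(3²+9²) = √90 ≈ 9.4868, ∠ = arctan(9/3) ≈ 71.57°
pole (s+25): 25 + j9 → |·| = √(25²+9²) = √706 ≈ 26.571, ∠ = arctan(9/25) ≈ 19.80°
|H| = 20 / 252.07 ≈ 0.079343
Gain = 20 log₁₀(0.079343) ≈ -22.01 dB
∠H = 0.00° − 91.37° = -91.37°

-22.0 dB, -91.4°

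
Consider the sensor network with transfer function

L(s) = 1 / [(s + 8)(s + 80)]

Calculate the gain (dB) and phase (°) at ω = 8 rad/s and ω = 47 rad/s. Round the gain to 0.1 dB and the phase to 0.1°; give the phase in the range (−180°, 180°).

At s = jω = j8:
pole (s+8): 8 + j8 → |·| = √(8²+8²) = √128 ≈ 11.314, ∠ = arctan(8/8) ≈ 45.00°
pole (s+80): 80 + j8 → |·| = √(80²+8²) = √6464 ≈ 80.399, ∠ = arctan(8/80) ≈ 5.71°
|L| = 1 / 909.63 ≈ 0.0010993
Gain = 20 log₁₀(0.0010993) ≈ -59.18 dB
∠L = 0.00° − 50.71° = -50.71°

At s = jω = j47:
pole (s+8): 8 + j47 → |·| = √(8²+47²) = √2273 ≈ 47.676, ∠ = arctan(47/8) ≈ 80.34°
pole (s+80): 80 + j47 → |·| = √(80²+47²) = √8609 ≈ 92.785, ∠ = arctan(47/80) ≈ 30.43°
|L| = 1 / 4423.6 ≈ 0.00022606
Gain = 20 log₁₀(0.00022606) ≈ -72.92 dB
∠L = 0.00° − 110.77° = -110.77°

ω = 8: -59.2 dB, -50.7°; ω = 47: -72.9 dB, -110.8°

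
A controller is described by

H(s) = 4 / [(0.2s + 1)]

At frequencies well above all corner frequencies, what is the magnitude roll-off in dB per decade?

Each pole contributes −20 dB/decade at high frequency; each zero contributes +20 dB/decade.
Net: 0 zero(s) − 1 pole(s) → -20 dB/decade.

-20 dB/decade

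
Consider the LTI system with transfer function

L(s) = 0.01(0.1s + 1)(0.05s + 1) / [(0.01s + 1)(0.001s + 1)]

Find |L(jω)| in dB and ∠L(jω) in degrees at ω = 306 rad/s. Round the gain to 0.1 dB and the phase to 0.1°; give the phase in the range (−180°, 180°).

At ω = 306 rad/s:
zero (1 + j306·0.1) = 1 + j30.6 → |·| ≈ 30.616, ∠ ≈ 88.13°
zero (1 + j306·0.05) = 1 + j15.3 → |·| ≈ 15.333, ∠ ≈ 86.26°
pole (1 + j306·0.01) = 1 + j3.06 → |·| ≈ 3.2193, ∠ ≈ 71.90°
pole (1 + j306·0.001) = 1 + j0.306 → |·| ≈ 1.0458, ∠ ≈ 17.01°
|L| = 0.01 · 30.616 · 15.333 / (3.2193 · 1.0458) ≈ 1.3943
Gain = 20 log₁₀(1.3943) ≈ 2.89 dB
∠L = (88.13° + 86.26°) − (71.90° + 17.01°) = 85.48°

2.9 dB, 85.5°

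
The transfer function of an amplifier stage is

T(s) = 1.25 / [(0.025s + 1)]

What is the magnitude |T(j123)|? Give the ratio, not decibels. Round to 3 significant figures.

At ω = 123 rad/s:
pole (1 + j123·0.025) = 1 + j3.075 → |·| ≈ 3.2335, ∠ ≈ 71.99°
|T| = 1.25 · 1 / (3.2335) ≈ 0.38658

0.387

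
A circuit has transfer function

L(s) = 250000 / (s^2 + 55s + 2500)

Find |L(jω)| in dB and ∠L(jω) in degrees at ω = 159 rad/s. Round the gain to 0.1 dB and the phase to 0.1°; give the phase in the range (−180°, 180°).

20.2 dB, -159.0°

At s = jω = j159:
quadratic: (j159)² + 55·j159 + 2500 = -22781 + j8745 → |·| ≈ 24402, ∠ ≈ 159.00°
|L| = 250000 / 24402 ≈ 10.245
Gain = 20 log₁₀(10.245) ≈ 20.21 dB
∠L = 0.00° − 159.00° = -159.00°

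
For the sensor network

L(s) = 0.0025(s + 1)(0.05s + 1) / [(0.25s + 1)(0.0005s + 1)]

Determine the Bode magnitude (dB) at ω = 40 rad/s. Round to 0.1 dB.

At ω = 40 rad/s:
zero (1 + j40·1) = 1 + j40 → |·| ≈ 40.012, ∠ ≈ 88.57°
zero (1 + j40·0.05) = 1 + j2 → |·| ≈ 2.2361, ∠ ≈ 63.43°
pole (1 + j40·0.25) = 1 + j10 → |·| ≈ 10.05, ∠ ≈ 84.29°
pole (1 + j40·0.0005) = 1 + j0.02 → |·| ≈ 1.0002, ∠ ≈ 1.15°
|L| = 0.0025 · 40.012 · 2.2361 / (10.05 · 1.0002) ≈ 0.022252
Gain = 20 log₁₀(0.022252) ≈ -33.05 dB

-33.1 dB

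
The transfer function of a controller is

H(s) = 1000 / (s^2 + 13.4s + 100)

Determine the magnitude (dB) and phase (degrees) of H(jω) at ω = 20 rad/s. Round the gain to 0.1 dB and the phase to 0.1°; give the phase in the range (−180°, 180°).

At s = jω = j20:
quadratic: (j20)² + 13.4·j20 + 100 = -300 + j268 → |·| ≈ 402.27, ∠ ≈ 138.22°
|H| = 1000 / 402.27 ≈ 2.4859
Gain = 20 log₁₀(2.4859) ≈ 7.91 dB
∠H = 0.00° − 138.22° = -138.22°

7.9 dB, -138.2°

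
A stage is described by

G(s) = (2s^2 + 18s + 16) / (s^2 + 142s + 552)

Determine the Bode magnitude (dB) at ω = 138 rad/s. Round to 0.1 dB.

3.0 dB

Substitute s = j138:
Numerator: 2(j138)^2 + 18(j138) + 16 = -38072 + j2484
Denominator: (j138)^2 + 142(j138) + 552 = -18492 + j19596
|N| = √(38072² + 2484²) ≈ 38153, ∠N ≈ 176.27°
|D| = √(18492² + 19596²) ≈ 26944, ∠D ≈ 133.34°
|G| = 38153 / 26944 ≈ 1.416
Gain = 20 log₁₀(1.416) ≈ 3.02 dB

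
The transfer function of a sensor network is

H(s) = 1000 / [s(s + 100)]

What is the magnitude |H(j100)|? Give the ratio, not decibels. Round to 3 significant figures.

0.0707

At s = jω = j100:
pole (s+100): 100 + j100 → |·| = √(100²+100²) = √20000 ≈ 141.42, ∠ = arctan(100/100) ≈ 45.00°
pole at origin: |s| = 100, ∠ = 90.00° (in denominator)
|H| = 1000 / 14142 ≈ 0.070711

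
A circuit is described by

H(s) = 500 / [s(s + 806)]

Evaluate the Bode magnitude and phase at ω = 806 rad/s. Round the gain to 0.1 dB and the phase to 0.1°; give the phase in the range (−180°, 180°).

-65.3 dB, -135.0°

At s = jω = j806:
pole (s+806): 806 + j806 → |·| = √(806²+806²) = √1299272 ≈ 1139.9, ∠ = arctan(806/806) ≈ 45.00°
pole at origin: |s| = 806, ∠ = 90.00° (in denominator)
|H| = 500 / 9.1876e+05 ≈ 0.00054421
Gain = 20 log₁₀(0.00054421) ≈ -65.28 dB
∠H = 0.00° − 135.00° = -135.00°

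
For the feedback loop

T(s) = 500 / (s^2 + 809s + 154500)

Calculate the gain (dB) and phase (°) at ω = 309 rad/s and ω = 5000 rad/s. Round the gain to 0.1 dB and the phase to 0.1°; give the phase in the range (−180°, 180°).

Substitute s = j309:
Numerator: 500 = 500 + j0
Denominator: (j309)^2 + 809(j309) + 154500 = 59019 + j249981
|N| = √(500² + 0²) ≈ 500, ∠N ≈ 0.00°
|D| = √(59019² + 249981²) ≈ 2.5685e+05, ∠D ≈ 76.72°
|T| = 500 / 2.5685e+05 ≈ 0.0019467
Gain = 20 log₁₀(0.0019467) ≈ -54.21 dB
∠T = 0.00° − 76.72° = -76.72°

Substitute s = j5000:
Numerator: 500 = 500 + j0
Denominator: (j5000)^2 + 809(j5000) + 154500 = -24845500 + j4045000
|N| = √(500² + 0²) ≈ 500, ∠N ≈ 0.00°
|D| = √(24845500² + 4045000²) ≈ 2.5173e+07, ∠D ≈ 170.75°
|T| = 500 / 2.5173e+07 ≈ 1.9863e-05
Gain = 20 log₁₀(1.9863e-05) ≈ -94.04 dB
∠T = 0.00° − 170.75° = -170.75°

ω = 309: -54.2 dB, -76.7°; ω = 5000: -94.0 dB, -170.8°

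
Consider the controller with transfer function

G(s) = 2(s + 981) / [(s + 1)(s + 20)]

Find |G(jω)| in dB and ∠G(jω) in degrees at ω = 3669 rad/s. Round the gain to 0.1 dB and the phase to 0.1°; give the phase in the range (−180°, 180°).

-65.0 dB, -104.6°

At s = jω = j3669:
zero (s+981): 981 + j3669 → |·| = √(981²+3669²) = √14423922 ≈ 3797.9, ∠ = arctan(3669/981) ≈ 75.03°
pole (s+1): 1 + j3669 → |·| = √(1²+3669²) = √13461562 ≈ 3669, ∠ = arctan(3669/1) ≈ 89.98°
pole (s+20): 20 + j3669 → |·| = √(20²+3669²) = √13461961 ≈ 3669.1, ∠ = arctan(3669/20) ≈ 89.69°
|G| = 2 · 3797.9 / 1.3462e+07 ≈ 0.00056424
Gain = 20 log₁₀(0.00056424) ≈ -64.97 dB
∠G = 75.03° − 179.67° = -104.64°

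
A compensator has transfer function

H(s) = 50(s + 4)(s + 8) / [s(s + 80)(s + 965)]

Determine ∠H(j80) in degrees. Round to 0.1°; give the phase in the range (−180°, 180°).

31.7°

At s = jω = j80:
zero (s+4): 4 + j80 → |·| = √(4²+80²) = √6416 ≈ 80.1, ∠ = arctan(80/4) ≈ 87.14°
zero (s+8): 8 + j80 → |·| = √(8²+80²) = √6464 ≈ 80.399, ∠ = arctan(80/8) ≈ 84.29°
pole (s+80): 80 + j80 → |·| = √(80²+80²) = √12800 ≈ 113.14, ∠ = arctan(80/80) ≈ 45.00°
pole (s+965): 965 + j80 → |·| = √(965²+80²) = √937625 ≈ 968.31, ∠ = arctan(80/965) ≈ 4.74°
pole at origin: |s| = 80, ∠ = 90.00° (in denominator)
∠H = 171.43° − 139.74° = 31.69°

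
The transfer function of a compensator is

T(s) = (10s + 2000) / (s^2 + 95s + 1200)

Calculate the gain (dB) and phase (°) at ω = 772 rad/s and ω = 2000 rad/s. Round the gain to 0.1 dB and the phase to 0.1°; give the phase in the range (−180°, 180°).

Substitute s = j772:
Numerator: 10(j772) + 2000 = 2000 + j7720
Denominator: (j772)^2 + 95(j772) + 1200 = -594784 + j73340
|N| = √(2000² + 7720²) ≈ 7974.9, ∠N ≈ 75.48°
|D| = √(594784² + 73340²) ≈ 5.9929e+05, ∠D ≈ 172.97°
|T| = 7974.9 / 5.9929e+05 ≈ 0.013307
Gain = 20 log₁₀(0.013307) ≈ -37.52 dB
∠T = 75.48° − 172.97° = -97.49°

Substitute s = j2000:
Numerator: 10(j2000) + 2000 = 2000 + j20000
Denominator: (j2000)^2 + 95(j2000) + 1200 = -3998800 + j190000
|N| = √(2000² + 20000²) ≈ 20100, ∠N ≈ 84.29°
|D| = √(3998800² + 190000²) ≈ 4.0033e+06, ∠D ≈ 177.28°
|T| = 20100 / 4.0033e+06 ≈ 0.0050209
Gain = 20 log₁₀(0.0050209) ≈ -45.98 dB
∠T = 84.29° − 177.28° = -92.99°

ω = 772: -37.5 dB, -97.5°; ω = 2000: -46.0 dB, -93.0°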